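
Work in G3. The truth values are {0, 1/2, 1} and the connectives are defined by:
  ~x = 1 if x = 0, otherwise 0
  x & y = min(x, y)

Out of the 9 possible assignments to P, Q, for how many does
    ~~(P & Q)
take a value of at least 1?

4

P = 0, Q = 0 ↦ 0  <
P = 0, Q = 1/2 ↦ 0  <
P = 0, Q = 1 ↦ 0  <
P = 1/2, Q = 0 ↦ 0  <
P = 1/2, Q = 1/2 ↦ 1  ≥
P = 1/2, Q = 1 ↦ 1  ≥
P = 1, Q = 0 ↦ 0  <
P = 1, Q = 1/2 ↦ 1  ≥
P = 1, Q = 1 ↦ 1  ≥
So 4 of the 9 assignments meet the threshold.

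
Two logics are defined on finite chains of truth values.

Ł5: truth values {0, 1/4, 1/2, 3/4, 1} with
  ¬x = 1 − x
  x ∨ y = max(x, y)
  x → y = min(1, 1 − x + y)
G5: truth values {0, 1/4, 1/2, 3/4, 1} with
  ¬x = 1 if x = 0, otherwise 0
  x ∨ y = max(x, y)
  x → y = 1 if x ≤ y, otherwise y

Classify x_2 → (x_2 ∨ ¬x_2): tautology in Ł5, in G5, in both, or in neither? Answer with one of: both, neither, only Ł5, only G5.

In Ł5: every assignment gives 1 — tautology.
In G5: every assignment gives 1 — tautology.

both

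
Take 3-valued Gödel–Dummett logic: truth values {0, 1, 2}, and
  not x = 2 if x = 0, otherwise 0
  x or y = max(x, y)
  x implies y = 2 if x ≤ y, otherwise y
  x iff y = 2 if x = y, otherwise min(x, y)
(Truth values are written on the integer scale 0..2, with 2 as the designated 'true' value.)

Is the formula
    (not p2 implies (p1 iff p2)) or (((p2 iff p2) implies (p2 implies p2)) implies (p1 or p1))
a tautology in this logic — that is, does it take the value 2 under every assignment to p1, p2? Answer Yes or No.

No

Counterexample: take p1 = 1, p2 = 0.
not p2 = not 0 = 2
p1 iff p2 = 1 iff 0 = 0
not p2 implies (p1 iff p2) = 2 implies 0 = 0
p2 iff p2 = 0 iff 0 = 2
p2 implies p2 = 0 implies 0 = 2
(p2 iff p2) implies (p2 implies p2) = 2 implies 2 = 2
p1 or p1 = 1 or 1 = 1
((p2 iff p2) implies (p2 implies p2)) implies (p1 or p1) = 2 implies 1 = 1
(not p2 implies (p1 iff p2)) or (((p2 iff p2) implies (p2 implies p2)) implies (p1 or p1)) = 0 or 1 = 1
This gives 1 ≠ 2.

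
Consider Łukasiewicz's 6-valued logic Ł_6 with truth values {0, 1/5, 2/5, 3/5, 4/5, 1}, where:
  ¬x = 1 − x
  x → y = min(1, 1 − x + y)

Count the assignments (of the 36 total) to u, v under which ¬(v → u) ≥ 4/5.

3

value 1: 1 assignment (counts)
value 4/5: 2 assignments (counts)
value 3/5: 3 assignments
value 2/5: 4 assignments
value 1/5: 5 assignments
value 0: 21 assignments
So 3 of the 36 assignments meet the threshold.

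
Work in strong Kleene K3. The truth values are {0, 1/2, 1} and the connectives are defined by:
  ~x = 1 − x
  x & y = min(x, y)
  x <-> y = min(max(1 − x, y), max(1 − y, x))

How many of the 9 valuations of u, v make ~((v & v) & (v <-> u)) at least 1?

u = 0, v = 0 ↦ 1  ≥
u = 0, v = 1/2 ↦ 1/2  <
u = 0, v = 1 ↦ 1  ≥
u = 1/2, v = 0 ↦ 1  ≥
u = 1/2, v = 1/2 ↦ 1/2  <
u = 1/2, v = 1 ↦ 1/2  <
u = 1, v = 0 ↦ 1  ≥
u = 1, v = 1/2 ↦ 1/2  <
u = 1, v = 1 ↦ 0  <
So 4 of the 9 assignments meet the threshold.

4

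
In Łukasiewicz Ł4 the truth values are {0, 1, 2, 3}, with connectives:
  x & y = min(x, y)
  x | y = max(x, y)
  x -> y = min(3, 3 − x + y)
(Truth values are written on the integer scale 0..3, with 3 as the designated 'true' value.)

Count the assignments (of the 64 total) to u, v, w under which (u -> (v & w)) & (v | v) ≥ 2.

26

value 3: 10 assignments (counts)
value 2: 16 assignments (counts)
value 1: 19 assignments
value 0: 19 assignments
So 26 of the 64 assignments meet the threshold.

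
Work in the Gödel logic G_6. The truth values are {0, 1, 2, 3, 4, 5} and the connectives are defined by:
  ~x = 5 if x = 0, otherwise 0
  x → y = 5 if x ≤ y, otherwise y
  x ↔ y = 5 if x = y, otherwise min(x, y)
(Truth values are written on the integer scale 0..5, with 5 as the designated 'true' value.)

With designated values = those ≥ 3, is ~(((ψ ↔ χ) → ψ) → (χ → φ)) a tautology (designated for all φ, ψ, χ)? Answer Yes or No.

Counterexample: take φ = 0, ψ = 0, χ = 0.
ψ ↔ χ = 0 ↔ 0 = 5
(ψ ↔ χ) → ψ = 5 → 0 = 0
χ → φ = 0 → 0 = 5
((ψ ↔ χ) → ψ) → (χ → φ) = 0 → 5 = 5
~(((ψ ↔ χ) → ψ) → (χ → φ)) = ~5 = 0
This gives 0, which is below 3.

No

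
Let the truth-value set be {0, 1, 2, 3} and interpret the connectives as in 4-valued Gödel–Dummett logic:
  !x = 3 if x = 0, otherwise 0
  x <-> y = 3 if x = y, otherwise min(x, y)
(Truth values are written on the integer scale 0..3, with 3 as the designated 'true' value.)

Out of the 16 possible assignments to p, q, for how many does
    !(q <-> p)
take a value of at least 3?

p = 0, q = 0 ↦ 0  <
p = 0, q = 1 ↦ 3  ≥
p = 0, q = 2 ↦ 3  ≥
p = 0, q = 3 ↦ 3  ≥
p = 1, q = 0 ↦ 3  ≥
p = 1, q = 1 ↦ 0  <
p = 1, q = 2 ↦ 0  <
p = 1, q = 3 ↦ 0  <
p = 2, q = 0 ↦ 3  ≥
p = 2, q = 1 ↦ 0  <
p = 2, q = 2 ↦ 0  <
p = 2, q = 3 ↦ 0  <
p = 3, q = 0 ↦ 3  ≥
p = 3, q = 1 ↦ 0  <
p = 3, q = 2 ↦ 0  <
p = 3, q = 3 ↦ 0  <
So 6 of the 16 assignments meet the threshold.

6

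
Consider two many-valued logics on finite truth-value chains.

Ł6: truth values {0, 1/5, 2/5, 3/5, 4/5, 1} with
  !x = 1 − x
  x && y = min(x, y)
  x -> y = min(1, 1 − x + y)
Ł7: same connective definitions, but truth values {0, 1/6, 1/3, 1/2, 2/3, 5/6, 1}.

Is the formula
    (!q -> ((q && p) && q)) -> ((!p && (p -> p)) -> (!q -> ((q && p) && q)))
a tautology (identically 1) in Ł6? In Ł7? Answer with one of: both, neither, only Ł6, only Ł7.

In Ł6: every assignment gives 1 — tautology.
In Ł7: every assignment gives 1 — tautology.

both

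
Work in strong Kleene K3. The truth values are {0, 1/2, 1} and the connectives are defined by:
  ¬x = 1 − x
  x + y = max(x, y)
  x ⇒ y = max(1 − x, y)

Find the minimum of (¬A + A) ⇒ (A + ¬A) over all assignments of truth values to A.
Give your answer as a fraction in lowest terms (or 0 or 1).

1/2

Take A = 1/2:
¬A = ¬1/2 = 1/2
¬A + A = 1/2 + 1/2 = 1/2
¬A = ¬1/2 = 1/2
A + ¬A = 1/2 + 1/2 = 1/2
(¬A + A) ⇒ (A + ¬A) = 1/2 ⇒ 1/2 = 1/2
No assignment yields a value below 1/2, so this is the minimum.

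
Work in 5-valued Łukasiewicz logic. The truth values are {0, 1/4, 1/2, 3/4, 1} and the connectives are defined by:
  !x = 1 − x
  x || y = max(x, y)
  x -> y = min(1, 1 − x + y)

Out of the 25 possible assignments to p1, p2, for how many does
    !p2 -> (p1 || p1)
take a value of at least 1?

value 1: 15 assignments (counts)
value 3/4: 4 assignments
value 1/2: 3 assignments
value 1/4: 2 assignments
value 0: 1 assignment
So 15 of the 25 assignments meet the threshold.

15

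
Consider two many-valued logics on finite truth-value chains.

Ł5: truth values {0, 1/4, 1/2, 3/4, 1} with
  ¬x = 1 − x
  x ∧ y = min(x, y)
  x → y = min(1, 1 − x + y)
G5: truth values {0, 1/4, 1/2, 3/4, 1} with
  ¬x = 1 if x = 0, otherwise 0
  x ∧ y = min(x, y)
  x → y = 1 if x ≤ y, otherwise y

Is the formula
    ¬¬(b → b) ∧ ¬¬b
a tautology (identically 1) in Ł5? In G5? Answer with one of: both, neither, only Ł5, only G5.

neither

In Ł5: at b = 0 the value is 0 — not a tautology.
In G5: at b = 0 the value is 0 — not a tautology.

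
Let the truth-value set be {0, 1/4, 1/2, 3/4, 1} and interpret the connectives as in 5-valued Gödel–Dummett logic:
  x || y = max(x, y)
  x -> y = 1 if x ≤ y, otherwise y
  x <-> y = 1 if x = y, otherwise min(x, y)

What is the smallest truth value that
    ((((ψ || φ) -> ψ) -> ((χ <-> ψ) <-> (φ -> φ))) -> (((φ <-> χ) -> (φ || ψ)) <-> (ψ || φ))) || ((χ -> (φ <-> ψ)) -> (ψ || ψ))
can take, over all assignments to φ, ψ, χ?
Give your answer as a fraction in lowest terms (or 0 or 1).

Take φ = 1/4, ψ = 0, χ = 0:
ψ || φ = 0 || 1/4 = 1/4
(ψ || φ) -> ψ = 1/4 -> 0 = 0
χ <-> ψ = 0 <-> 0 = 1
φ -> φ = 1/4 -> 1/4 = 1
(χ <-> ψ) <-> (φ -> φ) = 1 <-> 1 = 1
((ψ || φ) -> ψ) -> ((χ <-> ψ) <-> (φ -> φ)) = 0 -> 1 = 1
φ <-> χ = 1/4 <-> 0 = 0
φ || ψ = 1/4 || 0 = 1/4
(φ <-> χ) -> (φ || ψ) = 0 -> 1/4 = 1
ψ || φ = 0 || 1/4 = 1/4
((φ <-> χ) -> (φ || ψ)) <-> (ψ || φ) = 1 <-> 1/4 = 1/4
(((ψ || φ) -> ψ) -> ((χ <-> ψ) <-> (φ -> φ))) -> (((φ <-> χ) -> (φ || ψ)) <-> (ψ || φ)) = 1 -> 1/4 = 1/4
φ <-> ψ = 1/4 <-> 0 = 0
χ -> (φ <-> ψ) = 0 -> 0 = 1
ψ || ψ = 0 || 0 = 0
(χ -> (φ <-> ψ)) -> (ψ || ψ) = 1 -> 0 = 0
((((ψ || φ) -> ψ) -> ((χ <-> ψ) <-> (φ -> φ))) -> (((φ <-> χ) -> (φ || ψ)) <-> (ψ || φ))) || ((χ -> (φ <-> ψ)) -> (ψ || ψ)) = 1/4 || 0 = 1/4
No assignment yields a value below 1/4, so this is the minimum.

1/4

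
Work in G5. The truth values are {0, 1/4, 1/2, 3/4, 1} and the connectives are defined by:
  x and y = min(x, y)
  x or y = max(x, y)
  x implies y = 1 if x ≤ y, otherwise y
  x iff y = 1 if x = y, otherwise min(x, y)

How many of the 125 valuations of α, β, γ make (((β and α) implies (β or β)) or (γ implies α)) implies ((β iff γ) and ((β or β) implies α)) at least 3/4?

20

value 1: 15 assignments (counts)
value 3/4: 5 assignments (counts)
value 1/2: 16 assignments
value 1/4: 33 assignments
value 0: 56 assignments
So 20 of the 125 assignments meet the threshold.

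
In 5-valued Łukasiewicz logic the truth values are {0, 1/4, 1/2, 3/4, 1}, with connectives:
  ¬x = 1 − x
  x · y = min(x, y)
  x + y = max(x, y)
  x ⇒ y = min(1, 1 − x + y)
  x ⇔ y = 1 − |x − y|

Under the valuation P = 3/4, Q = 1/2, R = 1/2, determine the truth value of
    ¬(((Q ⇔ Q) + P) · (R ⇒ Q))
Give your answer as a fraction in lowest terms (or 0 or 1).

0

Q ⇔ Q = 1/2 ⇔ 1/2 = 1
(Q ⇔ Q) + P = 1 + 3/4 = 1
R ⇒ Q = 1/2 ⇒ 1/2 = 1
((Q ⇔ Q) + P) · (R ⇒ Q) = 1 · 1 = 1
¬(((Q ⇔ Q) + P) · (R ⇒ Q)) = ¬1 = 0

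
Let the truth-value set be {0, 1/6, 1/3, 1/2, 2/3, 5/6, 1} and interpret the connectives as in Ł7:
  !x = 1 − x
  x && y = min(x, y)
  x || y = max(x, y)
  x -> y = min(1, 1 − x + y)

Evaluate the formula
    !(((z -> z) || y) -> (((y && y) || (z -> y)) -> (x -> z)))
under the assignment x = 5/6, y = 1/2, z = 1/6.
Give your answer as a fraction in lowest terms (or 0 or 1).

2/3

z -> z = 1/6 -> 1/6 = 1
(z -> z) || y = 1 || 1/2 = 1
y && y = 1/2 && 1/2 = 1/2
z -> y = 1/6 -> 1/2 = 1
(y && y) || (z -> y) = 1/2 || 1 = 1
x -> z = 5/6 -> 1/6 = 1/3
((y && y) || (z -> y)) -> (x -> z) = 1 -> 1/3 = 1/3
((z -> z) || y) -> (((y && y) || (z -> y)) -> (x -> z)) = 1 -> 1/3 = 1/3
!(((z -> z) || y) -> (((y && y) || (z -> y)) -> (x -> z))) = !1/3 = 2/3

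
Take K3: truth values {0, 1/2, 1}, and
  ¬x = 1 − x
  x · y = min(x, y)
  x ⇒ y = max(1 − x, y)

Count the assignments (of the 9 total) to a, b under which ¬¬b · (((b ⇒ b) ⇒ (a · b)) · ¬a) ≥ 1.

0

a = 0, b = 0 ↦ 0  <
a = 0, b = 1/2 ↦ 1/2  <
a = 0, b = 1 ↦ 0  <
a = 1/2, b = 0 ↦ 0  <
a = 1/2, b = 1/2 ↦ 1/2  <
a = 1/2, b = 1 ↦ 1/2  <
a = 1, b = 0 ↦ 0  <
a = 1, b = 1/2 ↦ 0  <
a = 1, b = 1 ↦ 0  <
So 0 of the 9 assignments meet the threshold.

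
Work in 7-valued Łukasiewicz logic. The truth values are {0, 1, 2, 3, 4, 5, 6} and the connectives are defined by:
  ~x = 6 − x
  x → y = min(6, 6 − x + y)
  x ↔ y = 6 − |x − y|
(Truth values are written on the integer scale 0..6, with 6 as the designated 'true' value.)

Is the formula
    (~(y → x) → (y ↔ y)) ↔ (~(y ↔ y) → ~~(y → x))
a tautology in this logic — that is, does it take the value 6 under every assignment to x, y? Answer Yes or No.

Yes

At x = 2, y = 5, for instance:
y → x = 5 → 2 = 3
~(y → x) = ~3 = 3
y ↔ y = 5 ↔ 5 = 6
~(y → x) → (y ↔ y) = 3 → 6 = 6
~(y ↔ y) = ~6 = 0
~~(y → x) = ~3 = 3
~(y ↔ y) → ~~(y → x) = 0 → 3 = 6
(~(y → x) → (y ↔ y)) ↔ (~(y ↔ y) → ~~(y → x)) = 6 ↔ 6 = 6
and checking the remaining 48 assignments likewise gives ≥ 6 in every case.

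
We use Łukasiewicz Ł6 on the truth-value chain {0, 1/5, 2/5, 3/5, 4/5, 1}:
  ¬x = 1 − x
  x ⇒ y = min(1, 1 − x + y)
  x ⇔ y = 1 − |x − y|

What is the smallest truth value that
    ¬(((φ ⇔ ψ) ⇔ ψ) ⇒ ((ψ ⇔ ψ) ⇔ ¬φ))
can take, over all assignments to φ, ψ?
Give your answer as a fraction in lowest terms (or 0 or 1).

0

Take φ = 0, ψ = 0:
φ ⇔ ψ = 0 ⇔ 0 = 1
(φ ⇔ ψ) ⇔ ψ = 1 ⇔ 0 = 0
ψ ⇔ ψ = 0 ⇔ 0 = 1
¬φ = ¬0 = 1
(ψ ⇔ ψ) ⇔ ¬φ = 1 ⇔ 1 = 1
((φ ⇔ ψ) ⇔ ψ) ⇒ ((ψ ⇔ ψ) ⇔ ¬φ) = 0 ⇒ 1 = 1
¬(((φ ⇔ ψ) ⇔ ψ) ⇒ ((ψ ⇔ ψ) ⇔ ¬φ)) = ¬1 = 0
No assignment yields a value below 0, so this is the minimum.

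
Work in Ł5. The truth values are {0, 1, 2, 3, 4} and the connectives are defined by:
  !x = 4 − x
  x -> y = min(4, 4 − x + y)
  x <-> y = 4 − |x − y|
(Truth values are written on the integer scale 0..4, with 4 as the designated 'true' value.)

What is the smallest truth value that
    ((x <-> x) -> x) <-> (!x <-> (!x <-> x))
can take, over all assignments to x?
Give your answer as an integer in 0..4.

Take x = 1:
x <-> x = 1 <-> 1 = 4
(x <-> x) -> x = 4 -> 1 = 1
!x = !1 = 3
!x = !1 = 3
!x <-> x = 3 <-> 1 = 2
!x <-> (!x <-> x) = 3 <-> 2 = 3
((x <-> x) -> x) <-> (!x <-> (!x <-> x)) = 1 <-> 3 = 2
No assignment yields a value below 2, so this is the minimum.

2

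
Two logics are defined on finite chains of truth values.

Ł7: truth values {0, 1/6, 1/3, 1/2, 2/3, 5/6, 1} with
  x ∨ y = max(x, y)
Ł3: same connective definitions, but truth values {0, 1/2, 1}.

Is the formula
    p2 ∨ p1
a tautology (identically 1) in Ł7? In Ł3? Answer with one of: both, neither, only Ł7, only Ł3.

In Ł7: at p1 = 0, p2 = 0 the value is 0 — not a tautology.
In Ł3: at p1 = 0, p2 = 0 the value is 0 — not a tautology.

neither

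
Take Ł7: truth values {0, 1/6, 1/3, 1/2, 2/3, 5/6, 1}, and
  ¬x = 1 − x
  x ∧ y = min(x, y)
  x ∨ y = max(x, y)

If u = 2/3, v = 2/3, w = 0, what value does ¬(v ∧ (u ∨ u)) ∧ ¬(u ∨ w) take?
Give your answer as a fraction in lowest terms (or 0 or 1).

1/3

u ∨ u = 2/3 ∨ 2/3 = 2/3
v ∧ (u ∨ u) = 2/3 ∧ 2/3 = 2/3
¬(v ∧ (u ∨ u)) = ¬2/3 = 1/3
u ∨ w = 2/3 ∨ 0 = 2/3
¬(u ∨ w) = ¬2/3 = 1/3
¬(v ∧ (u ∨ u)) ∧ ¬(u ∨ w) = 1/3 ∧ 1/3 = 1/3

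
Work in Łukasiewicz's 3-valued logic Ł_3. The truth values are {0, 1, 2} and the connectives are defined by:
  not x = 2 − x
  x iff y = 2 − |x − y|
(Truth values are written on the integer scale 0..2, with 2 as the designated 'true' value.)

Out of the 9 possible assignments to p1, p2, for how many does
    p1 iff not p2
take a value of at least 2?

3

p1 = 0, p2 = 0 ↦ 0  <
p1 = 0, p2 = 1 ↦ 1  <
p1 = 0, p2 = 2 ↦ 2  ≥
p1 = 1, p2 = 0 ↦ 1  <
p1 = 1, p2 = 1 ↦ 2  ≥
p1 = 1, p2 = 2 ↦ 1  <
p1 = 2, p2 = 0 ↦ 2  ≥
p1 = 2, p2 = 1 ↦ 1  <
p1 = 2, p2 = 2 ↦ 0  <
So 3 of the 9 assignments meet the threshold.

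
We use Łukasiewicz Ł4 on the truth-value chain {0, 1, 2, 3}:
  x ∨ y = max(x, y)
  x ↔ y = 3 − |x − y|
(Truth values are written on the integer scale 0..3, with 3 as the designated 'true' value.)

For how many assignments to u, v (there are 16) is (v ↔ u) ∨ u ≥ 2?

13

u = 0, v = 0 ↦ 3  ≥
u = 0, v = 1 ↦ 2  ≥
u = 0, v = 2 ↦ 1  <
u = 0, v = 3 ↦ 0  <
u = 1, v = 0 ↦ 2  ≥
u = 1, v = 1 ↦ 3  ≥
u = 1, v = 2 ↦ 2  ≥
u = 1, v = 3 ↦ 1  <
u = 2, v = 0 ↦ 2  ≥
u = 2, v = 1 ↦ 2  ≥
u = 2, v = 2 ↦ 3  ≥
u = 2, v = 3 ↦ 2  ≥
u = 3, v = 0 ↦ 3  ≥
u = 3, v = 1 ↦ 3  ≥
u = 3, v = 2 ↦ 3  ≥
u = 3, v = 3 ↦ 3  ≥
So 13 of the 16 assignments meet the threshold.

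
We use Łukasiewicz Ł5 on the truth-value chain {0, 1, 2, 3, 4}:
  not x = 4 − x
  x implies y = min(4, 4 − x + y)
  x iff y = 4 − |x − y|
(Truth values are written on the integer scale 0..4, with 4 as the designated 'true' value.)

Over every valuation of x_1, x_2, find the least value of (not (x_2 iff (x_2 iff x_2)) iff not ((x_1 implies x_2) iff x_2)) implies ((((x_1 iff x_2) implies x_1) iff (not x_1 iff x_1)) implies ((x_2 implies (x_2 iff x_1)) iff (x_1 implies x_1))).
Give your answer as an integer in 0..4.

Take x_1 = 2, x_2 = 4:
x_2 iff x_2 = 4 iff 4 = 4
x_2 iff (x_2 iff x_2) = 4 iff 4 = 4
not (x_2 iff (x_2 iff x_2)) = not 4 = 0
x_1 implies x_2 = 2 implies 4 = 4
(x_1 implies x_2) iff x_2 = 4 iff 4 = 4
not ((x_1 implies x_2) iff x_2) = not 4 = 0
not (x_2 iff (x_2 iff x_2)) iff not ((x_1 implies x_2) iff x_2) = 0 iff 0 = 4
x_1 iff x_2 = 2 iff 4 = 2
(x_1 iff x_2) implies x_1 = 2 implies 2 = 4
not x_1 = not 2 = 2
not x_1 iff x_1 = 2 iff 2 = 4
((x_1 iff x_2) implies x_1) iff (not x_1 iff x_1) = 4 iff 4 = 4
x_2 iff x_1 = 4 iff 2 = 2
x_2 implies (x_2 iff x_1) = 4 implies 2 = 2
x_1 implies x_1 = 2 implies 2 = 4
(x_2 implies (x_2 iff x_1)) iff (x_1 implies x_1) = 2 iff 4 = 2
(((x_1 iff x_2) implies x_1) iff (not x_1 iff x_1)) implies ((x_2 implies (x_2 iff x_1)) iff (x_1 implies x_1)) = 4 implies 2 = 2
(not (x_2 iff (x_2 iff x_2)) iff not ((x_1 implies x_2) iff x_2)) implies ((((x_1 iff x_2) implies x_1) iff (not x_1 iff x_1)) implies ((x_2 implies (x_2 iff x_1)) iff (x_1 implies x_1))) = 4 implies 2 = 2
No assignment yields a value below 2, so this is the minimum.

2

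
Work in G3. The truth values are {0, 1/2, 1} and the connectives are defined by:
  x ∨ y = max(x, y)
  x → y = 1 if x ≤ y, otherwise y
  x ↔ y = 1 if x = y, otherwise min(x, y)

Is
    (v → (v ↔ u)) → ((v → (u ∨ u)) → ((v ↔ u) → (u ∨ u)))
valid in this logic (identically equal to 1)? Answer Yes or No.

Counterexample: take u = 0, v = 0.
v ↔ u = 0 ↔ 0 = 1
v → (v ↔ u) = 0 → 1 = 1
u ∨ u = 0 ∨ 0 = 0
v → (u ∨ u) = 0 → 0 = 1
v ↔ u = 0 ↔ 0 = 1
u ∨ u = 0 ∨ 0 = 0
(v ↔ u) → (u ∨ u) = 1 → 0 = 0
(v → (u ∨ u)) → ((v ↔ u) → (u ∨ u)) = 1 → 0 = 0
(v → (v ↔ u)) → ((v → (u ∨ u)) → ((v ↔ u) → (u ∨ u))) = 1 → 0 = 0
This gives 0 ≠ 1.

No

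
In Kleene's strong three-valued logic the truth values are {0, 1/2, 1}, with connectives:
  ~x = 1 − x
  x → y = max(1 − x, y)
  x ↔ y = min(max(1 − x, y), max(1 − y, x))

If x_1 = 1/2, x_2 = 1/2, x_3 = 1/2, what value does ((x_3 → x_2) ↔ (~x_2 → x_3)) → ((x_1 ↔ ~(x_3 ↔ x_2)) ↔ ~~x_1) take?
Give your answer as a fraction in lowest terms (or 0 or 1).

1/2

x_3 → x_2 = 1/2 → 1/2 = 1/2
~x_2 = ~1/2 = 1/2
~x_2 → x_3 = 1/2 → 1/2 = 1/2
(x_3 → x_2) ↔ (~x_2 → x_3) = 1/2 ↔ 1/2 = 1/2
x_3 ↔ x_2 = 1/2 ↔ 1/2 = 1/2
~(x_3 ↔ x_2) = ~1/2 = 1/2
x_1 ↔ ~(x_3 ↔ x_2) = 1/2 ↔ 1/2 = 1/2
~x_1 = ~1/2 = 1/2
~~x_1 = ~1/2 = 1/2
(x_1 ↔ ~(x_3 ↔ x_2)) ↔ ~~x_1 = 1/2 ↔ 1/2 = 1/2
((x_3 → x_2) ↔ (~x_2 → x_3)) → ((x_1 ↔ ~(x_3 ↔ x_2)) ↔ ~~x_1) = 1/2 → 1/2 = 1/2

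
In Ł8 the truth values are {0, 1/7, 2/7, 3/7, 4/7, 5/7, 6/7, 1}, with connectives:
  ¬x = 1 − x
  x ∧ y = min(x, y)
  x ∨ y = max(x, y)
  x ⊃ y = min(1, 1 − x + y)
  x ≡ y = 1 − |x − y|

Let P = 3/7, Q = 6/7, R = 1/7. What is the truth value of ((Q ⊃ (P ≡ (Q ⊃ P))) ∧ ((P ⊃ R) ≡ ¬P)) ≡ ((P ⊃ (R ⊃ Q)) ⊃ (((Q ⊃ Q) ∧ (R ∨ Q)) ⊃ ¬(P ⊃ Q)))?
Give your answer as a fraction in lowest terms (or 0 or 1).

Q ⊃ P = 6/7 ⊃ 3/7 = 4/7
P ≡ (Q ⊃ P) = 3/7 ≡ 4/7 = 6/7
Q ⊃ (P ≡ (Q ⊃ P)) = 6/7 ⊃ 6/7 = 1
P ⊃ R = 3/7 ⊃ 1/7 = 5/7
¬P = ¬3/7 = 4/7
(P ⊃ R) ≡ ¬P = 5/7 ≡ 4/7 = 6/7
(Q ⊃ (P ≡ (Q ⊃ P))) ∧ ((P ⊃ R) ≡ ¬P) = 1 ∧ 6/7 = 6/7
R ⊃ Q = 1/7 ⊃ 6/7 = 1
P ⊃ (R ⊃ Q) = 3/7 ⊃ 1 = 1
Q ⊃ Q = 6/7 ⊃ 6/7 = 1
R ∨ Q = 1/7 ∨ 6/7 = 6/7
(Q ⊃ Q) ∧ (R ∨ Q) = 1 ∧ 6/7 = 6/7
P ⊃ Q = 3/7 ⊃ 6/7 = 1
¬(P ⊃ Q) = ¬1 = 0
((Q ⊃ Q) ∧ (R ∨ Q)) ⊃ ¬(P ⊃ Q) = 6/7 ⊃ 0 = 1/7
(P ⊃ (R ⊃ Q)) ⊃ (((Q ⊃ Q) ∧ (R ∨ Q)) ⊃ ¬(P ⊃ Q)) = 1 ⊃ 1/7 = 1/7
((Q ⊃ (P ≡ (Q ⊃ P))) ∧ ((P ⊃ R) ≡ ¬P)) ≡ ((P ⊃ (R ⊃ Q)) ⊃ (((Q ⊃ Q) ∧ (R ∨ Q)) ⊃ ¬(P ⊃ Q))) = 6/7 ≡ 1/7 = 2/7

2/7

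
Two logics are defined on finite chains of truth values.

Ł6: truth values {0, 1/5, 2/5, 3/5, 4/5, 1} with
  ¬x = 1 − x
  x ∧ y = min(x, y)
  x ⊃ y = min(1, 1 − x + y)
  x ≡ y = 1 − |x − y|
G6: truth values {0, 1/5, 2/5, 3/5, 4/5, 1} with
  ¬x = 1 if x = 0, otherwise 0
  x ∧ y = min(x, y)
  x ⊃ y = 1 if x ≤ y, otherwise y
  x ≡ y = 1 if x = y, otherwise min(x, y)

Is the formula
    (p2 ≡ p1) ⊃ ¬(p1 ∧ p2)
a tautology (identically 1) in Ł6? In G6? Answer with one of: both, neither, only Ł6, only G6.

In Ł6: at p1 = 1/5, p2 = 1/5 the value is 4/5 — not a tautology.
In G6: at p1 = 1/5, p2 = 1/5 the value is 0 — not a tautology.

neither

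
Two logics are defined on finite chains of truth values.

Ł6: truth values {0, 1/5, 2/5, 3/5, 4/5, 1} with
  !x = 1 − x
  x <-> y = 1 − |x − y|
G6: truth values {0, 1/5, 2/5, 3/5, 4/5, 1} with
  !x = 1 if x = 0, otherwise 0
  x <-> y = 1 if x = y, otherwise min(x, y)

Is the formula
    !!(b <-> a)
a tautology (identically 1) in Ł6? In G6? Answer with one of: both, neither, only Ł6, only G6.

neither

In Ł6: at a = 0, b = 1/5 the value is 4/5 — not a tautology.
In G6: at a = 0, b = 1/5 the value is 0 — not a tautology.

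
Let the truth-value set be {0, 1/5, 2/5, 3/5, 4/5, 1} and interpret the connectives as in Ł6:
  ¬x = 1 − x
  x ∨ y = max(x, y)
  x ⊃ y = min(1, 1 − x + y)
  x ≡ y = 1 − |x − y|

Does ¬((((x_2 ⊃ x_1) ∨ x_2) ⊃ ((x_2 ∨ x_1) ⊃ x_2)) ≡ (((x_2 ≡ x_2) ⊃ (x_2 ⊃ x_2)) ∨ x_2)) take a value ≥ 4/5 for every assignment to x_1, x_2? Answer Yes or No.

Counterexample: take x_1 = 0, x_2 = 0.
x_2 ⊃ x_1 = 0 ⊃ 0 = 1
(x_2 ⊃ x_1) ∨ x_2 = 1 ∨ 0 = 1
x_2 ∨ x_1 = 0 ∨ 0 = 0
(x_2 ∨ x_1) ⊃ x_2 = 0 ⊃ 0 = 1
((x_2 ⊃ x_1) ∨ x_2) ⊃ ((x_2 ∨ x_1) ⊃ x_2) = 1 ⊃ 1 = 1
x_2 ≡ x_2 = 0 ≡ 0 = 1
x_2 ⊃ x_2 = 0 ⊃ 0 = 1
(x_2 ≡ x_2) ⊃ (x_2 ⊃ x_2) = 1 ⊃ 1 = 1
((x_2 ≡ x_2) ⊃ (x_2 ⊃ x_2)) ∨ x_2 = 1 ∨ 0 = 1
(((x_2 ⊃ x_1) ∨ x_2) ⊃ ((x_2 ∨ x_1) ⊃ x_2)) ≡ (((x_2 ≡ x_2) ⊃ (x_2 ⊃ x_2)) ∨ x_2) = 1 ≡ 1 = 1
¬((((x_2 ⊃ x_1) ∨ x_2) ⊃ ((x_2 ∨ x_1) ⊃ x_2)) ≡ (((x_2 ≡ x_2) ⊃ (x_2 ⊃ x_2)) ∨ x_2)) = ¬1 = 0
This gives 0, which is below 4/5.

No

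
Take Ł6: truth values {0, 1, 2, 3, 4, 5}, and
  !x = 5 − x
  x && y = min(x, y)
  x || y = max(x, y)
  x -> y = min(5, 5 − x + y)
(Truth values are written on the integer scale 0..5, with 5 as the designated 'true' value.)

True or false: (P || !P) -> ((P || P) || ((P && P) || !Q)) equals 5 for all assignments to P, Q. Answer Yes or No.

Counterexample: take P = 0, Q = 1.
!P = !0 = 5
P || !P = 0 || 5 = 5
P || P = 0 || 0 = 0
P && P = 0 && 0 = 0
!Q = !1 = 4
(P && P) || !Q = 0 || 4 = 4
(P || P) || ((P && P) || !Q) = 0 || 4 = 4
(P || !P) -> ((P || P) || ((P && P) || !Q)) = 5 -> 4 = 4
This gives 4 ≠ 5.

No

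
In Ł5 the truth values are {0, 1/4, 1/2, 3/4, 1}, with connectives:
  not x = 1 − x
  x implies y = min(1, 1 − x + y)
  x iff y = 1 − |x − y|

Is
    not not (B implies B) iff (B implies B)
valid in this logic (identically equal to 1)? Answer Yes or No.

Yes

B = 0 ↦ 1
B = 1/4 ↦ 1
B = 1/2 ↦ 1
B = 3/4 ↦ 1
B = 1 ↦ 1
Every assignment gives a value ≥ 1.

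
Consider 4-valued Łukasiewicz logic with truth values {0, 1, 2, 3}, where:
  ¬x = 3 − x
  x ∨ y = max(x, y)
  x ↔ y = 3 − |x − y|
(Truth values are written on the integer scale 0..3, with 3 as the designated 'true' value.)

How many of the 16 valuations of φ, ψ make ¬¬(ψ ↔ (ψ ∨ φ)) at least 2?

13

φ = 0, ψ = 0 ↦ 3  ≥
φ = 0, ψ = 1 ↦ 3  ≥
φ = 0, ψ = 2 ↦ 3  ≥
φ = 0, ψ = 3 ↦ 3  ≥
φ = 1, ψ = 0 ↦ 2  ≥
φ = 1, ψ = 1 ↦ 3  ≥
φ = 1, ψ = 2 ↦ 3  ≥
φ = 1, ψ = 3 ↦ 3  ≥
φ = 2, ψ = 0 ↦ 1  <
φ = 2, ψ = 1 ↦ 2  ≥
φ = 2, ψ = 2 ↦ 3  ≥
φ = 2, ψ = 3 ↦ 3  ≥
φ = 3, ψ = 0 ↦ 0  <
φ = 3, ψ = 1 ↦ 1  <
φ = 3, ψ = 2 ↦ 2  ≥
φ = 3, ψ = 3 ↦ 3  ≥
So 13 of the 16 assignments meet the threshold.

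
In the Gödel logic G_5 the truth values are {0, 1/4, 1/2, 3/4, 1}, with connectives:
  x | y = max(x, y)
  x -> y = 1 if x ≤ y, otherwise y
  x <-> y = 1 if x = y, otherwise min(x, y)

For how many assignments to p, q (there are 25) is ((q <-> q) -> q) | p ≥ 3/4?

16

value 1: 9 assignments (counts)
value 3/4: 7 assignments (counts)
value 1/2: 5 assignments
value 1/4: 3 assignments
value 0: 1 assignment
So 16 of the 25 assignments meet the threshold.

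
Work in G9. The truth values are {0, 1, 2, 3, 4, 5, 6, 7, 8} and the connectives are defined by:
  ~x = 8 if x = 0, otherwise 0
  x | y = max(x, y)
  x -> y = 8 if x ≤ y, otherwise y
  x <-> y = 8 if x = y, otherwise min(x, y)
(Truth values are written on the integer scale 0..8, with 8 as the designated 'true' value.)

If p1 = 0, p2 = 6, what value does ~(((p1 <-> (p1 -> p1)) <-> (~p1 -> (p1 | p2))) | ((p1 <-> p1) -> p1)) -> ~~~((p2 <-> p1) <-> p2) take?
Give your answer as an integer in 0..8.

8

p1 -> p1 = 0 -> 0 = 8
p1 <-> (p1 -> p1) = 0 <-> 8 = 0
~p1 = ~0 = 8
p1 | p2 = 0 | 6 = 6
~p1 -> (p1 | p2) = 8 -> 6 = 6
(p1 <-> (p1 -> p1)) <-> (~p1 -> (p1 | p2)) = 0 <-> 6 = 0
p1 <-> p1 = 0 <-> 0 = 8
(p1 <-> p1) -> p1 = 8 -> 0 = 0
((p1 <-> (p1 -> p1)) <-> (~p1 -> (p1 | p2))) | ((p1 <-> p1) -> p1) = 0 | 0 = 0
~(((p1 <-> (p1 -> p1)) <-> (~p1 -> (p1 | p2))) | ((p1 <-> p1) -> p1)) = ~0 = 8
p2 <-> p1 = 6 <-> 0 = 0
(p2 <-> p1) <-> p2 = 0 <-> 6 = 0
~((p2 <-> p1) <-> p2) = ~0 = 8
~~((p2 <-> p1) <-> p2) = ~8 = 0
~~~((p2 <-> p1) <-> p2) = ~0 = 8
~(((p1 <-> (p1 -> p1)) <-> (~p1 -> (p1 | p2))) | ((p1 <-> p1) -> p1)) -> ~~~((p2 <-> p1) <-> p2) = 8 -> 8 = 8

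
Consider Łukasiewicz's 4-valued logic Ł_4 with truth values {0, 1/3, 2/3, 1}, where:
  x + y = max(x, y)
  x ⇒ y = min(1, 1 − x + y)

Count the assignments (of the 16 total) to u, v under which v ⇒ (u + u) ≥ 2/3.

13

u = 0, v = 0 ↦ 1  ≥
u = 0, v = 1/3 ↦ 2/3  ≥
u = 0, v = 2/3 ↦ 1/3  <
u = 0, v = 1 ↦ 0  <
u = 1/3, v = 0 ↦ 1  ≥
u = 1/3, v = 1/3 ↦ 1  ≥
u = 1/3, v = 2/3 ↦ 2/3  ≥
u = 1/3, v = 1 ↦ 1/3  <
u = 2/3, v = 0 ↦ 1  ≥
u = 2/3, v = 1/3 ↦ 1  ≥
u = 2/3, v = 2/3 ↦ 1  ≥
u = 2/3, v = 1 ↦ 2/3  ≥
u = 1, v = 0 ↦ 1  ≥
u = 1, v = 1/3 ↦ 1  ≥
u = 1, v = 2/3 ↦ 1  ≥
u = 1, v = 1 ↦ 1  ≥
So 13 of the 16 assignments meet the threshold.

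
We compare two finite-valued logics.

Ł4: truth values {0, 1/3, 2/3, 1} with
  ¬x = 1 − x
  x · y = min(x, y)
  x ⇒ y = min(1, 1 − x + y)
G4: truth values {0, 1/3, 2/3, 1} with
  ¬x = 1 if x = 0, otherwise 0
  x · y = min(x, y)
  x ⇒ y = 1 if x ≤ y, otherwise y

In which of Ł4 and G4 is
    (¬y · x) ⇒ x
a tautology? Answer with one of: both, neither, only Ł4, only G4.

both

In Ł4: every assignment gives 1 — tautology.
In G4: every assignment gives 1 — tautology.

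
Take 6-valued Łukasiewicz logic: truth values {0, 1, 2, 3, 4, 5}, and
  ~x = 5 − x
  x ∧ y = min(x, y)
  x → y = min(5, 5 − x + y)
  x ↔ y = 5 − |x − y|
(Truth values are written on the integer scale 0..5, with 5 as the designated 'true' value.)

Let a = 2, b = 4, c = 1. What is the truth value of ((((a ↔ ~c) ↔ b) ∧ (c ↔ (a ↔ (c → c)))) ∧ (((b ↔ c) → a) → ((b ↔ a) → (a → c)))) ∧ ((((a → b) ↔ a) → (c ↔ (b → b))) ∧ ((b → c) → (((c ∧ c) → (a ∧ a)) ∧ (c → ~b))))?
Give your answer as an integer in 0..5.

~c = ~1 = 4
a ↔ ~c = 2 ↔ 4 = 3
(a ↔ ~c) ↔ b = 3 ↔ 4 = 4
c → c = 1 → 1 = 5
a ↔ (c → c) = 2 ↔ 5 = 2
c ↔ (a ↔ (c → c)) = 1 ↔ 2 = 4
((a ↔ ~c) ↔ b) ∧ (c ↔ (a ↔ (c → c))) = 4 ∧ 4 = 4
b ↔ c = 4 ↔ 1 = 2
(b ↔ c) → a = 2 → 2 = 5
b ↔ a = 4 ↔ 2 = 3
a → c = 2 → 1 = 4
(b ↔ a) → (a → c) = 3 → 4 = 5
((b ↔ c) → a) → ((b ↔ a) → (a → c)) = 5 → 5 = 5
(((a ↔ ~c) ↔ b) ∧ (c ↔ (a ↔ (c → c)))) ∧ (((b ↔ c) → a) → ((b ↔ a) → (a → c))) = 4 ∧ 5 = 4
a → b = 2 → 4 = 5
(a → b) ↔ a = 5 ↔ 2 = 2
b → b = 4 → 4 = 5
c ↔ (b → b) = 1 ↔ 5 = 1
((a → b) ↔ a) → (c ↔ (b → b)) = 2 → 1 = 4
b → c = 4 → 1 = 2
c ∧ c = 1 ∧ 1 = 1
a ∧ a = 2 ∧ 2 = 2
(c ∧ c) → (a ∧ a) = 1 → 2 = 5
~b = ~4 = 1
c → ~b = 1 → 1 = 5
((c ∧ c) → (a ∧ a)) ∧ (c → ~b) = 5 ∧ 5 = 5
(b → c) → (((c ∧ c) → (a ∧ a)) ∧ (c → ~b)) = 2 → 5 = 5
(((a → b) ↔ a) → (c ↔ (b → b))) ∧ ((b → c) → (((c ∧ c) → (a ∧ a)) ∧ (c → ~b))) = 4 ∧ 5 = 4
((((a ↔ ~c) ↔ b) ∧ (c ↔ (a ↔ (c → c)))) ∧ (((b ↔ c) → a) → ((b ↔ a) → (a → c)))) ∧ ((((a → b) ↔ a) → (c ↔ (b → b))) ∧ ((b → c) → (((c ∧ c) → (a ∧ a)) ∧ (c → ~b)))) = 4 ∧ 4 = 4

4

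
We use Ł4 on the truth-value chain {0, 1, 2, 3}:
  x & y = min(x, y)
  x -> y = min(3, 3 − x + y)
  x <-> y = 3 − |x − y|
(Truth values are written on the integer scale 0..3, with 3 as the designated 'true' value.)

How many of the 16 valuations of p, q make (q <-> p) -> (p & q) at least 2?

12

p = 0, q = 0 ↦ 0  <
p = 0, q = 1 ↦ 1  <
p = 0, q = 2 ↦ 2  ≥
p = 0, q = 3 ↦ 3  ≥
p = 1, q = 0 ↦ 1  <
p = 1, q = 1 ↦ 1  <
p = 1, q = 2 ↦ 2  ≥
p = 1, q = 3 ↦ 3  ≥
p = 2, q = 0 ↦ 2  ≥
p = 2, q = 1 ↦ 2  ≥
p = 2, q = 2 ↦ 2  ≥
p = 2, q = 3 ↦ 3  ≥
p = 3, q = 0 ↦ 3  ≥
p = 3, q = 1 ↦ 3  ≥
p = 3, q = 2 ↦ 3  ≥
p = 3, q = 3 ↦ 3  ≥
So 12 of the 16 assignments meet the threshold.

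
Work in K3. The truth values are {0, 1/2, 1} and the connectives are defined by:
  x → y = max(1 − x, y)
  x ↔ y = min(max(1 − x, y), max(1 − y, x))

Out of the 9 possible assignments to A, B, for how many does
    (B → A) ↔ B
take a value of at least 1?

A = 0, B = 0 ↦ 0  <
A = 0, B = 1/2 ↦ 1/2  <
A = 0, B = 1 ↦ 0  <
A = 1/2, B = 0 ↦ 0  <
A = 1/2, B = 1/2 ↦ 1/2  <
A = 1/2, B = 1 ↦ 1/2  <
A = 1, B = 0 ↦ 0  <
A = 1, B = 1/2 ↦ 1/2  <
A = 1, B = 1 ↦ 1  ≥
So 1 of the 9 assignments meets the threshold.

1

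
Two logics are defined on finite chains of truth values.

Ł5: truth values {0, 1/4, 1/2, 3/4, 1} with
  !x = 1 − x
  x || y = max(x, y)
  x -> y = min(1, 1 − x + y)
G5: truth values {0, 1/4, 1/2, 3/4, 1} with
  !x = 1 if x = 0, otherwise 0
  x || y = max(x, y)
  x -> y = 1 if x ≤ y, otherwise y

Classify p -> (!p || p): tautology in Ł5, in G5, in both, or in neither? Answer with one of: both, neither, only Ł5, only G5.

both

In Ł5: every assignment gives 1 — tautology.
In G5: every assignment gives 1 — tautology.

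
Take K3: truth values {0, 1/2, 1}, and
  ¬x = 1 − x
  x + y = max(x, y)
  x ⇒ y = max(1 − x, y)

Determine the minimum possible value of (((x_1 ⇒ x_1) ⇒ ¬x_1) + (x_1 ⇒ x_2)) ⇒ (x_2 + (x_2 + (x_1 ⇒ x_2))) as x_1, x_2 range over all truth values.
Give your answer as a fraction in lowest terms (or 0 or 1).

Take x_1 = 1/2, x_2 = 0:
x_1 ⇒ x_1 = 1/2 ⇒ 1/2 = 1/2
¬x_1 = ¬1/2 = 1/2
(x_1 ⇒ x_1) ⇒ ¬x_1 = 1/2 ⇒ 1/2 = 1/2
x_1 ⇒ x_2 = 1/2 ⇒ 0 = 1/2
((x_1 ⇒ x_1) ⇒ ¬x_1) + (x_1 ⇒ x_2) = 1/2 + 1/2 = 1/2
x_1 ⇒ x_2 = 1/2 ⇒ 0 = 1/2
x_2 + (x_1 ⇒ x_2) = 0 + 1/2 = 1/2
x_2 + (x_2 + (x_1 ⇒ x_2)) = 0 + 1/2 = 1/2
(((x_1 ⇒ x_1) ⇒ ¬x_1) + (x_1 ⇒ x_2)) ⇒ (x_2 + (x_2 + (x_1 ⇒ x_2))) = 1/2 ⇒ 1/2 = 1/2
No assignment yields a value below 1/2, so this is the minimum.

1/2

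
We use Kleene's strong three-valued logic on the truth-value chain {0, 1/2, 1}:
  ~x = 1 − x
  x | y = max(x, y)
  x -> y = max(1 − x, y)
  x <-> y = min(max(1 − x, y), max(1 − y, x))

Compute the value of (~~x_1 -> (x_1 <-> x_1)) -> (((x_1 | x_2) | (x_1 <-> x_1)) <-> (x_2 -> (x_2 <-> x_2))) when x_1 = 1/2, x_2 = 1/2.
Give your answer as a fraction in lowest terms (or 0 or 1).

1/2

~x_1 = ~1/2 = 1/2
~~x_1 = ~1/2 = 1/2
x_1 <-> x_1 = 1/2 <-> 1/2 = 1/2
~~x_1 -> (x_1 <-> x_1) = 1/2 -> 1/2 = 1/2
x_1 | x_2 = 1/2 | 1/2 = 1/2
x_1 <-> x_1 = 1/2 <-> 1/2 = 1/2
(x_1 | x_2) | (x_1 <-> x_1) = 1/2 | 1/2 = 1/2
x_2 <-> x_2 = 1/2 <-> 1/2 = 1/2
x_2 -> (x_2 <-> x_2) = 1/2 -> 1/2 = 1/2
((x_1 | x_2) | (x_1 <-> x_1)) <-> (x_2 -> (x_2 <-> x_2)) = 1/2 <-> 1/2 = 1/2
(~~x_1 -> (x_1 <-> x_1)) -> (((x_1 | x_2) | (x_1 <-> x_1)) <-> (x_2 -> (x_2 <-> x_2))) = 1/2 -> 1/2 = 1/2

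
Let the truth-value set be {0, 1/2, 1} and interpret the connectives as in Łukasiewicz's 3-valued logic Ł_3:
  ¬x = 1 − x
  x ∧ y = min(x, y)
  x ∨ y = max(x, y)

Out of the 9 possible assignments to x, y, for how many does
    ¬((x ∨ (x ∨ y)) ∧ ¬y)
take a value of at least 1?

x = 0, y = 0 ↦ 1  ≥
x = 0, y = 1/2 ↦ 1/2  <
x = 0, y = 1 ↦ 1  ≥
x = 1/2, y = 0 ↦ 1/2  <
x = 1/2, y = 1/2 ↦ 1/2  <
x = 1/2, y = 1 ↦ 1  ≥
x = 1, y = 0 ↦ 0  <
x = 1, y = 1/2 ↦ 1/2  <
x = 1, y = 1 ↦ 1  ≥
So 4 of the 9 assignments meet the threshold.

4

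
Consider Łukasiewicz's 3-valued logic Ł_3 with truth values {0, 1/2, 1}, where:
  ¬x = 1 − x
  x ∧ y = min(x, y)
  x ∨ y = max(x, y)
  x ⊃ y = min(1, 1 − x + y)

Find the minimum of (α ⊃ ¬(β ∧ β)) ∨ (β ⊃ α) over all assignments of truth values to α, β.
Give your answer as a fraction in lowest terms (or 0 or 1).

1/2

Take α = 1/2, β = 1:
β ∧ β = 1 ∧ 1 = 1
¬(β ∧ β) = ¬1 = 0
α ⊃ ¬(β ∧ β) = 1/2 ⊃ 0 = 1/2
β ⊃ α = 1 ⊃ 1/2 = 1/2
(α ⊃ ¬(β ∧ β)) ∨ (β ⊃ α) = 1/2 ∨ 1/2 = 1/2
No assignment yields a value below 1/2, so this is the minimum.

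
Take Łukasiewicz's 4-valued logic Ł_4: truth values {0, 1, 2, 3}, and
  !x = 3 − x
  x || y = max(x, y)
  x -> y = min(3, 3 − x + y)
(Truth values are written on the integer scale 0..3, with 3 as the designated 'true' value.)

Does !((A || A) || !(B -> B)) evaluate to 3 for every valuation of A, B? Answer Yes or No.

Counterexample: take A = 1, B = 0.
A || A = 1 || 1 = 1
B -> B = 0 -> 0 = 3
!(B -> B) = !3 = 0
(A || A) || !(B -> B) = 1 || 0 = 1
!((A || A) || !(B -> B)) = !1 = 2
This gives 2 ≠ 3.

No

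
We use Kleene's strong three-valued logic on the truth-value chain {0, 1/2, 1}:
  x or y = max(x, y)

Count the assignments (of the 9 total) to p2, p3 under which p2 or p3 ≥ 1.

p2 = 0, p3 = 0 ↦ 0  <
p2 = 0, p3 = 1/2 ↦ 1/2  <
p2 = 0, p3 = 1 ↦ 1  ≥
p2 = 1/2, p3 = 0 ↦ 1/2  <
p2 = 1/2, p3 = 1/2 ↦ 1/2  <
p2 = 1/2, p3 = 1 ↦ 1  ≥
p2 = 1, p3 = 0 ↦ 1  ≥
p2 = 1, p3 = 1/2 ↦ 1  ≥
p2 = 1, p3 = 1 ↦ 1  ≥
So 5 of the 9 assignments meet the threshold.

5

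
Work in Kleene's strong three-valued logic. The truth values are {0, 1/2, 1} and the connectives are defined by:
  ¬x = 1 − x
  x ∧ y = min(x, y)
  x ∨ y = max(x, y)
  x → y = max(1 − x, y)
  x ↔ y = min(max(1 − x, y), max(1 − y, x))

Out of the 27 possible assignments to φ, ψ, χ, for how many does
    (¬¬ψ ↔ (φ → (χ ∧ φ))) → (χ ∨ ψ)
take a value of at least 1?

17

value 1: 17 assignments (counts)
value 1/2: 9 assignments
value 0: 1 assignment
So 17 of the 27 assignments meet the threshold.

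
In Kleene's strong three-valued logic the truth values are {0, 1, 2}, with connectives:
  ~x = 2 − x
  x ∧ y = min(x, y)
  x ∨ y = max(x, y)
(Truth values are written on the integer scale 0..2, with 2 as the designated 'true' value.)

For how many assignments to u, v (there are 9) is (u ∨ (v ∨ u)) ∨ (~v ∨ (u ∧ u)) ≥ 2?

u = 0, v = 0 ↦ 2  ≥
u = 0, v = 1 ↦ 1  <
u = 0, v = 2 ↦ 2  ≥
u = 1, v = 0 ↦ 2  ≥
u = 1, v = 1 ↦ 1  <
u = 1, v = 2 ↦ 2  ≥
u = 2, v = 0 ↦ 2  ≥
u = 2, v = 1 ↦ 2  ≥
u = 2, v = 2 ↦ 2  ≥
So 7 of the 9 assignments meet the threshold.

7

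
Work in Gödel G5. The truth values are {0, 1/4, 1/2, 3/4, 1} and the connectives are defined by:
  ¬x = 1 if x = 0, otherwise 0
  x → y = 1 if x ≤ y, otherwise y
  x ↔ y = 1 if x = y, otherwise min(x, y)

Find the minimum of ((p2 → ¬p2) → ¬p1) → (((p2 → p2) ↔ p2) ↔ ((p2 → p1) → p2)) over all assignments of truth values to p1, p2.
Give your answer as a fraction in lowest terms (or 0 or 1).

1/4

Take p1 = 0, p2 = 1/4:
¬p2 = ¬1/4 = 0
p2 → ¬p2 = 1/4 → 0 = 0
¬p1 = ¬0 = 1
(p2 → ¬p2) → ¬p1 = 0 → 1 = 1
p2 → p2 = 1/4 → 1/4 = 1
(p2 → p2) ↔ p2 = 1 ↔ 1/4 = 1/4
p2 → p1 = 1/4 → 0 = 0
(p2 → p1) → p2 = 0 → 1/4 = 1
((p2 → p2) ↔ p2) ↔ ((p2 → p1) → p2) = 1/4 ↔ 1 = 1/4
((p2 → ¬p2) → ¬p1) → (((p2 → p2) ↔ p2) ↔ ((p2 → p1) → p2)) = 1 → 1/4 = 1/4
No assignment yields a value below 1/4, so this is the minimum.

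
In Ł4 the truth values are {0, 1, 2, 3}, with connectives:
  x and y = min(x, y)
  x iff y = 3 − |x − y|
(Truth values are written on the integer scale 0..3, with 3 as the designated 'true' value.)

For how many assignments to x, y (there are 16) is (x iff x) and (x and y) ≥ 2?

4

x = 0, y = 0 ↦ 0  <
x = 0, y = 1 ↦ 0  <
x = 0, y = 2 ↦ 0  <
x = 0, y = 3 ↦ 0  <
x = 1, y = 0 ↦ 0  <
x = 1, y = 1 ↦ 1  <
x = 1, y = 2 ↦ 1  <
x = 1, y = 3 ↦ 1  <
x = 2, y = 0 ↦ 0  <
x = 2, y = 1 ↦ 1  <
x = 2, y = 2 ↦ 2  ≥
x = 2, y = 3 ↦ 2  ≥
x = 3, y = 0 ↦ 0  <
x = 3, y = 1 ↦ 1  <
x = 3, y = 2 ↦ 2  ≥
x = 3, y = 3 ↦ 3  ≥
So 4 of the 16 assignments meet the threshold.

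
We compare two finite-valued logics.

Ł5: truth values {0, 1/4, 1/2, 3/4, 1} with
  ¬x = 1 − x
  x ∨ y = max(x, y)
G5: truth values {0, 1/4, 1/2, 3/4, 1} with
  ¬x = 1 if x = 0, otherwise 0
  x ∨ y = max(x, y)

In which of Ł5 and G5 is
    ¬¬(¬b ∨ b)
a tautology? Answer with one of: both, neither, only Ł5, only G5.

In Ł5: at b = 1/4 the value is 3/4 — not a tautology.
In G5: every assignment gives 1 — tautology.

only G5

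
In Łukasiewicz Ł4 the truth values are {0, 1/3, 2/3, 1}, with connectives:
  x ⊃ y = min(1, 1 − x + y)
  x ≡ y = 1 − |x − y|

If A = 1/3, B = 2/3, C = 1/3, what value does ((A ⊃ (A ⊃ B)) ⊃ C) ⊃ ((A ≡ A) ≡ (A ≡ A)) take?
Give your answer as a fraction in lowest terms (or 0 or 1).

1

A ⊃ B = 1/3 ⊃ 2/3 = 1
A ⊃ (A ⊃ B) = 1/3 ⊃ 1 = 1
(A ⊃ (A ⊃ B)) ⊃ C = 1 ⊃ 1/3 = 1/3
A ≡ A = 1/3 ≡ 1/3 = 1
A ≡ A = 1/3 ≡ 1/3 = 1
(A ≡ A) ≡ (A ≡ A) = 1 ≡ 1 = 1
((A ⊃ (A ⊃ B)) ⊃ C) ⊃ ((A ≡ A) ≡ (A ≡ A)) = 1/3 ⊃ 1 = 1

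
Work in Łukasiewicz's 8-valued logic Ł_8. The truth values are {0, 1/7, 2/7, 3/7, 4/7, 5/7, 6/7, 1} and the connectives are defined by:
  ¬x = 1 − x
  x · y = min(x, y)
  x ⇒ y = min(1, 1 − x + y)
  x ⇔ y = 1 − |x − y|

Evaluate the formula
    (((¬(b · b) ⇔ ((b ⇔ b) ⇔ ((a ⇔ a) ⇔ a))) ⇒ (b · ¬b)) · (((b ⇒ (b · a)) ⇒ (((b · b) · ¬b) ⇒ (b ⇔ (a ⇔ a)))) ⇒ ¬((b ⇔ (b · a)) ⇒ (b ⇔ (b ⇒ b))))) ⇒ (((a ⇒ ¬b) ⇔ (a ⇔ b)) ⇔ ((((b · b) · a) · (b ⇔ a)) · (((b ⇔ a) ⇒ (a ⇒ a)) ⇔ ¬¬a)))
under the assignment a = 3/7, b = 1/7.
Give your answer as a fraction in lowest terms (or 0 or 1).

6/7

b · b = 1/7 · 1/7 = 1/7
¬(b · b) = ¬1/7 = 6/7
b ⇔ b = 1/7 ⇔ 1/7 = 1
a ⇔ a = 3/7 ⇔ 3/7 = 1
(a ⇔ a) ⇔ a = 1 ⇔ 3/7 = 3/7
(b ⇔ b) ⇔ ((a ⇔ a) ⇔ a) = 1 ⇔ 3/7 = 3/7
¬(b · b) ⇔ ((b ⇔ b) ⇔ ((a ⇔ a) ⇔ a)) = 6/7 ⇔ 3/7 = 4/7
¬b = ¬1/7 = 6/7
b · ¬b = 1/7 · 6/7 = 1/7
(¬(b · b) ⇔ ((b ⇔ b) ⇔ ((a ⇔ a) ⇔ a))) ⇒ (b · ¬b) = 4/7 ⇒ 1/7 = 4/7
b · a = 1/7 · 3/7 = 1/7
b ⇒ (b · a) = 1/7 ⇒ 1/7 = 1
b · b = 1/7 · 1/7 = 1/7
¬b = ¬1/7 = 6/7
(b · b) · ¬b = 1/7 · 6/7 = 1/7
a ⇔ a = 3/7 ⇔ 3/7 = 1
b ⇔ (a ⇔ a) = 1/7 ⇔ 1 = 1/7
((b · b) · ¬b) ⇒ (b ⇔ (a ⇔ a)) = 1/7 ⇒ 1/7 = 1
(b ⇒ (b · a)) ⇒ (((b · b) · ¬b) ⇒ (b ⇔ (a ⇔ a))) = 1 ⇒ 1 = 1
b · a = 1/7 · 3/7 = 1/7
b ⇔ (b · a) = 1/7 ⇔ 1/7 = 1
b ⇒ b = 1/7 ⇒ 1/7 = 1
b ⇔ (b ⇒ b) = 1/7 ⇔ 1 = 1/7
(b ⇔ (b · a)) ⇒ (b ⇔ (b ⇒ b)) = 1 ⇒ 1/7 = 1/7
¬((b ⇔ (b · a)) ⇒ (b ⇔ (b ⇒ b))) = ¬1/7 = 6/7
((b ⇒ (b · a)) ⇒ (((b · b) · ¬b) ⇒ (b ⇔ (a ⇔ a)))) ⇒ ¬((b ⇔ (b · a)) ⇒ (b ⇔ (b ⇒ b))) = 1 ⇒ 6/7 = 6/7
((¬(b · b) ⇔ ((b ⇔ b) ⇔ ((a ⇔ a) ⇔ a))) ⇒ (b · ¬b)) · (((b ⇒ (b · a)) ⇒ (((b · b) · ¬b) ⇒ (b ⇔ (a ⇔ a)))) ⇒ ¬((b ⇔ (b · a)) ⇒ (b ⇔ (b ⇒ b)))) = 4/7 · 6/7 = 4/7
¬b = ¬1/7 = 6/7
a ⇒ ¬b = 3/7 ⇒ 6/7 = 1
a ⇔ b = 3/7 ⇔ 1/7 = 5/7
(a ⇒ ¬b) ⇔ (a ⇔ b) = 1 ⇔ 5/7 = 5/7
b · b = 1/7 · 1/7 = 1/7
(b · b) · a = 1/7 · 3/7 = 1/7
b ⇔ a = 1/7 ⇔ 3/7 = 5/7
((b · b) · a) · (b ⇔ a) = 1/7 · 5/7 = 1/7
b ⇔ a = 1/7 ⇔ 3/7 = 5/7
a ⇒ a = 3/7 ⇒ 3/7 = 1
(b ⇔ a) ⇒ (a ⇒ a) = 5/7 ⇒ 1 = 1
¬a = ¬3/7 = 4/7
¬¬a = ¬4/7 = 3/7
((b ⇔ a) ⇒ (a ⇒ a)) ⇔ ¬¬a = 1 ⇔ 3/7 = 3/7
(((b · b) · a) · (b ⇔ a)) · (((b ⇔ a) ⇒ (a ⇒ a)) ⇔ ¬¬a) = 1/7 · 3/7 = 1/7
((a ⇒ ¬b) ⇔ (a ⇔ b)) ⇔ ((((b · b) · a) · (b ⇔ a)) · (((b ⇔ a) ⇒ (a ⇒ a)) ⇔ ¬¬a)) = 5/7 ⇔ 1/7 = 3/7
(((¬(b · b) ⇔ ((b ⇔ b) ⇔ ((a ⇔ a) ⇔ a))) ⇒ (b · ¬b)) · (((b ⇒ (b · a)) ⇒ (((b · b) · ¬b) ⇒ (b ⇔ (a ⇔ a)))) ⇒ ¬((b ⇔ (b · a)) ⇒ (b ⇔ (b ⇒ b))))) ⇒ (((a ⇒ ¬b) ⇔ (a ⇔ b)) ⇔ ((((b · b) · a) · (b ⇔ a)) · (((b ⇔ a) ⇒ (a ⇒ a)) ⇔ ¬¬a))) = 4/7 ⇒ 3/7 = 6/7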